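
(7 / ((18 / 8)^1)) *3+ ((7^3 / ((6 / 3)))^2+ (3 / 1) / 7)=2471449 / 84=29422.01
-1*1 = -1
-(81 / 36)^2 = -81 / 16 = -5.06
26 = 26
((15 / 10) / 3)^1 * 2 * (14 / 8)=7 / 4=1.75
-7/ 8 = -0.88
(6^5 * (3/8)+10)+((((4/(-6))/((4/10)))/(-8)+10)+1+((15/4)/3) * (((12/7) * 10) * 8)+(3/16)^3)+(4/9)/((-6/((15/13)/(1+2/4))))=31284416803/10063872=3108.59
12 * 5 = 60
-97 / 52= -1.87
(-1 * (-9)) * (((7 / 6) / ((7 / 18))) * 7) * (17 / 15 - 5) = -3654 / 5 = -730.80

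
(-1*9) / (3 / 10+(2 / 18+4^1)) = -810 / 397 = -2.04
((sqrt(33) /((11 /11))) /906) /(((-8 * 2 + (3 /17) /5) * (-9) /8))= 340 * sqrt(33) /5532489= 0.00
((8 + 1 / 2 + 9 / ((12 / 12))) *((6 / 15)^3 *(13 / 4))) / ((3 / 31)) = 2821 / 75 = 37.61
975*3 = 2925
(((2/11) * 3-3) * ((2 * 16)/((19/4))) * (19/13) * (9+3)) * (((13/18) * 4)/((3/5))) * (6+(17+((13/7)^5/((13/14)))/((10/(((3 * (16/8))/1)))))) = -1374661632/26411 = -52048.83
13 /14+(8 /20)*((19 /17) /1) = 1637 /1190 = 1.38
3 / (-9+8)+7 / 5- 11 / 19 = -207 / 95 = -2.18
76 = 76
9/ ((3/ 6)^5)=288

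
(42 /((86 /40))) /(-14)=-60 /43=-1.40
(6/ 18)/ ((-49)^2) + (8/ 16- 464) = -6677179/ 14406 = -463.50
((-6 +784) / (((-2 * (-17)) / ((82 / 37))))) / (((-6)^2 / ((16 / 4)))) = 5.63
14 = 14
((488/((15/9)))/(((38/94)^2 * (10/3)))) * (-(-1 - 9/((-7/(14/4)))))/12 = -2829729/18050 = -156.77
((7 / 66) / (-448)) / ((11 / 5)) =-5 / 46464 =-0.00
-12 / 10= -6 / 5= -1.20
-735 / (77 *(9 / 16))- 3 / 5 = -2899 / 165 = -17.57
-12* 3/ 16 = -2.25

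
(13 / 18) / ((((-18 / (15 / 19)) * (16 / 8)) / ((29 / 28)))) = -1885 / 114912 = -0.02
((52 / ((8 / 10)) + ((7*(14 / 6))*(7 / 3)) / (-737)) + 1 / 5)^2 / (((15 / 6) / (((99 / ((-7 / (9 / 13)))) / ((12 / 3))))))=-4668378173449 / 1123372250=-4155.68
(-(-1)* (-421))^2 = 177241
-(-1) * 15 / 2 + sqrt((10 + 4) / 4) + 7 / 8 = sqrt(14) / 2 + 67 / 8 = 10.25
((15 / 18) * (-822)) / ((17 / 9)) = -6165 / 17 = -362.65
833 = 833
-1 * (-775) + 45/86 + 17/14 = 233798/301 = 776.74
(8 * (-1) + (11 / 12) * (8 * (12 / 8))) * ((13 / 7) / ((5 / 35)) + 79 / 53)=2304 / 53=43.47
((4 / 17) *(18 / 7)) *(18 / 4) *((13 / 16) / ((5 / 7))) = 1053 / 340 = 3.10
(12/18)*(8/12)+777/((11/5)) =35009/99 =353.63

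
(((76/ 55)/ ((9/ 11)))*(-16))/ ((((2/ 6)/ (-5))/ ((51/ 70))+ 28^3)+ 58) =-5168/ 4209395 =-0.00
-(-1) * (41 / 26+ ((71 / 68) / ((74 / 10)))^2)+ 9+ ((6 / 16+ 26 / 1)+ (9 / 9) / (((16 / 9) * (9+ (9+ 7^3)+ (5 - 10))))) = 1083188768153 / 29296424768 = 36.97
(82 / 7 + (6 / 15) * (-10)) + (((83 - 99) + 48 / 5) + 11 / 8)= 753 / 280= 2.69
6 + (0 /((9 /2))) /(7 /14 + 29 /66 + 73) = 6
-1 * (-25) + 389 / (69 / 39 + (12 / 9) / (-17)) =285932 / 1121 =255.07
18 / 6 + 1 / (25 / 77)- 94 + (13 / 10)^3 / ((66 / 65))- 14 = -99.76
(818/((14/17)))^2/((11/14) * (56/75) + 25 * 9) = 3625815675/829031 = 4373.56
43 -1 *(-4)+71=118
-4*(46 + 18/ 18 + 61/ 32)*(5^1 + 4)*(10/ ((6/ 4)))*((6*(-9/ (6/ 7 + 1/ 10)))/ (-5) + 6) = -13592025/ 67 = -202866.04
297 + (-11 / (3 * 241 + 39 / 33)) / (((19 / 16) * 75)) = 1685704207 / 5675775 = 297.00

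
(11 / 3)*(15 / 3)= 55 / 3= 18.33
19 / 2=9.50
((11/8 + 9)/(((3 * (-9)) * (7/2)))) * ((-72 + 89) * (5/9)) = -7055/6804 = -1.04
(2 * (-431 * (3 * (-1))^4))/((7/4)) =-279288/7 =-39898.29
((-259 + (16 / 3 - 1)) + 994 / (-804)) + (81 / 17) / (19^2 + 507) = -255.90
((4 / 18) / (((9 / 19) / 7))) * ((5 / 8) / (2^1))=665 / 648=1.03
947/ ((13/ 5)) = 4735/ 13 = 364.23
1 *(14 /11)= 14 /11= 1.27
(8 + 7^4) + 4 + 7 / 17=41028 / 17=2413.41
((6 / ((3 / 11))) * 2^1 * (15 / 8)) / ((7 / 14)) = 165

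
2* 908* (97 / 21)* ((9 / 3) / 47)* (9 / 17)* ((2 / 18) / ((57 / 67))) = 11802184 / 318801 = 37.02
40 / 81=0.49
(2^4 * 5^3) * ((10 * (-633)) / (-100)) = 126600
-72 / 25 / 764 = -18 / 4775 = -0.00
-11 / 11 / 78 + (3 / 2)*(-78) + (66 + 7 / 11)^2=40804175 / 9438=4323.39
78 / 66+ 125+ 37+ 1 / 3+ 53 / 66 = 3615 / 22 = 164.32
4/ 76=0.05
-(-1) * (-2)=-2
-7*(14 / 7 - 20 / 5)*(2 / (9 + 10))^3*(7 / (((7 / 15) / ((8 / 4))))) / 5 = 672 / 6859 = 0.10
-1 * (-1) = 1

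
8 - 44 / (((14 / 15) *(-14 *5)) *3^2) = 1187 / 147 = 8.07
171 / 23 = 7.43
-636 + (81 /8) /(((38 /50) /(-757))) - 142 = -1651181 /152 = -10863.03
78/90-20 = -287/15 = -19.13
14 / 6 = 7 / 3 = 2.33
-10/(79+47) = -5/63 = -0.08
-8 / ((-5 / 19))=152 / 5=30.40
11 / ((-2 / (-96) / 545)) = 287760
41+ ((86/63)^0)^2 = 42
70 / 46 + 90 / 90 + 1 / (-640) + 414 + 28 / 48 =18419291 / 44160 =417.10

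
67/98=0.68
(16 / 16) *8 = 8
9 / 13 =0.69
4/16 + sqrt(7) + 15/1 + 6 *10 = 77.90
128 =128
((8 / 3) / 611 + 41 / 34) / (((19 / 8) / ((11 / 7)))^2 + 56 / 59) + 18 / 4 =12822082721 / 2630549298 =4.87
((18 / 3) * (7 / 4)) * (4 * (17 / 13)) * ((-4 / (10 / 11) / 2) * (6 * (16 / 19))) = -753984 / 1235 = -610.51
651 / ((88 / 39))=25389 / 88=288.51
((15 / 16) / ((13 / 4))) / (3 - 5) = -15 / 104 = -0.14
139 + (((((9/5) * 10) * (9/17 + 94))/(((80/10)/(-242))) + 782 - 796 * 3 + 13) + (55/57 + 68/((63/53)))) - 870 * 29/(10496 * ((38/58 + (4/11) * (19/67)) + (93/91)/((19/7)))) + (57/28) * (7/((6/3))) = -33819511207658047849/639768751969536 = -52862.09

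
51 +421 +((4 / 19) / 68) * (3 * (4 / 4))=472.01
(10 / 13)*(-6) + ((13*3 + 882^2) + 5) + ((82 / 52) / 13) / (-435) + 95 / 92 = 5261668978279 / 6763380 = 777964.42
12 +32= 44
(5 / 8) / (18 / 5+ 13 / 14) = 175 / 1268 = 0.14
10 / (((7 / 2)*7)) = 20 / 49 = 0.41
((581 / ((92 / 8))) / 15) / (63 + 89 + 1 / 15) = 1162 / 52463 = 0.02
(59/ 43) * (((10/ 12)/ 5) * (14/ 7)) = 59/ 129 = 0.46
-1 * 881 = -881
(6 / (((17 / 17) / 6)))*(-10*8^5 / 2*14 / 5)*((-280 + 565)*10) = -47067955200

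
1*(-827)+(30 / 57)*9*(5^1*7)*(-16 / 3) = -32513 / 19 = -1711.21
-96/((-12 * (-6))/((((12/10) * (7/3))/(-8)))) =0.47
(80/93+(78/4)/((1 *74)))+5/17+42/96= 1736515/935952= 1.86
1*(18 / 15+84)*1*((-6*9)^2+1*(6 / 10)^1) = 6212358 / 25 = 248494.32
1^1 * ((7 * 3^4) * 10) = 5670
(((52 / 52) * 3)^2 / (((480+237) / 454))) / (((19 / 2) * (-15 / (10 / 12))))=-454 / 13623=-0.03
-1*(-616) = 616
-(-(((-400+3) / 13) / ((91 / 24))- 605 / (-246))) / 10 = -1628173 / 2910180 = -0.56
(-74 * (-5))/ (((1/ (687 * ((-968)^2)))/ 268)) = 63832810990080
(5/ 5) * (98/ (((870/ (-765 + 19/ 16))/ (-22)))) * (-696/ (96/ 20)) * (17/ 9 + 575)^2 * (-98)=2175208870176496/ 243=8951476832002.04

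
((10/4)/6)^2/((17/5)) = 125/2448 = 0.05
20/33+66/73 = 1.51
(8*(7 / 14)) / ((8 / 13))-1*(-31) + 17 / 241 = 18109 / 482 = 37.57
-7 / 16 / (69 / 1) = -7 / 1104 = -0.01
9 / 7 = 1.29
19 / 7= 2.71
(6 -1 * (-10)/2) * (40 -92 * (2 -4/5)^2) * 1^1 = -25432/25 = -1017.28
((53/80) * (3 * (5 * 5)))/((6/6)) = 795/16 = 49.69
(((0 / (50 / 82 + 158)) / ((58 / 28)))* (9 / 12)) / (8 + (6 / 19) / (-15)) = 0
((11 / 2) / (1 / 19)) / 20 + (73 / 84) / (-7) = 29993 / 5880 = 5.10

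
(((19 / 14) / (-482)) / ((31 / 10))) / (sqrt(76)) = -5 * sqrt(19) / 209188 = -0.00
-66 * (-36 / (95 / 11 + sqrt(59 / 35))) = 1206975 / 4288 - 3993 * sqrt(2065) / 4288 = 239.16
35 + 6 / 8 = 143 / 4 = 35.75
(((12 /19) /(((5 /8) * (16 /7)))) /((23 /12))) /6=84 /2185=0.04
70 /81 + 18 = 1528 /81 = 18.86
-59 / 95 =-0.62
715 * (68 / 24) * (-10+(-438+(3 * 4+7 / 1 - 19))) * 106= -288608320 / 3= -96202773.33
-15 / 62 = -0.24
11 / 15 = 0.73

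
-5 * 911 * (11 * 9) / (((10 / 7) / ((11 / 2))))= -6944553 / 4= -1736138.25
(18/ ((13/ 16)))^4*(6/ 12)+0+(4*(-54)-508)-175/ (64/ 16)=13671703441/ 114244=119671.09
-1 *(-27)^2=-729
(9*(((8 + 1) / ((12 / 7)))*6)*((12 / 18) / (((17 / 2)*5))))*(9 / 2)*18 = 30618 / 85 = 360.21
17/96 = 0.18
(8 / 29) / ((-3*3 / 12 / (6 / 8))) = -8 / 29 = -0.28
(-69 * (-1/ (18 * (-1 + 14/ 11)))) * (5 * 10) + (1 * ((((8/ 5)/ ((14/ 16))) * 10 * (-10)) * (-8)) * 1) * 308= 4061365/ 9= 451262.78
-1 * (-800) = 800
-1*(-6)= 6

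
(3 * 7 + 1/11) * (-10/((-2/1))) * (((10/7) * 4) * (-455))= -3016000/11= -274181.82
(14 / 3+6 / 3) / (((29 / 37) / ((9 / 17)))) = 2220 / 493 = 4.50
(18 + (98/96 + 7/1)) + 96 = 5857/48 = 122.02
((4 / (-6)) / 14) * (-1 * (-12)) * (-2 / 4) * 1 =2 / 7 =0.29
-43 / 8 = -5.38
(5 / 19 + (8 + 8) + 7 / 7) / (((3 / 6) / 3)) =1968 / 19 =103.58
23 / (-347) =-23 / 347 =-0.07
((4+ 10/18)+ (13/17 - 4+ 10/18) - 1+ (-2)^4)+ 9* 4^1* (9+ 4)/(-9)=-5374/153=-35.12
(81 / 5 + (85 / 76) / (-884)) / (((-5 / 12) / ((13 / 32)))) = -960261 / 60800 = -15.79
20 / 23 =0.87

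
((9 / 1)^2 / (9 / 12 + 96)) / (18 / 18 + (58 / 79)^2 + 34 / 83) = 18648108 / 43404587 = 0.43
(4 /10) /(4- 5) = -2 /5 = -0.40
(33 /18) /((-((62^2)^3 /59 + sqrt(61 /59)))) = -18431676447008 /9678800287193699452371 + 649*sqrt(3599) /19357600574387398904742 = -0.00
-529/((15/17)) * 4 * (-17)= 611524/15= 40768.27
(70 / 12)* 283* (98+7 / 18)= 17541755 / 108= 162423.66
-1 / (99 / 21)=-7 / 33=-0.21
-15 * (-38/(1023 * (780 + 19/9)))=0.00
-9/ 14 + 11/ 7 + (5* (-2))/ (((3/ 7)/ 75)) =-24487/ 14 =-1749.07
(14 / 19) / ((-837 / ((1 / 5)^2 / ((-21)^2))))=-2 / 25047225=-0.00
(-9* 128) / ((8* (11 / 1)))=-144 / 11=-13.09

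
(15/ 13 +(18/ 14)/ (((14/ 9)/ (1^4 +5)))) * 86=334884/ 637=525.72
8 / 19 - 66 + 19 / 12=-14591 / 228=-64.00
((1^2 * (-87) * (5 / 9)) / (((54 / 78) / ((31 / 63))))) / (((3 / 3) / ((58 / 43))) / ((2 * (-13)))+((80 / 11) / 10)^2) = -10662517580 / 155316609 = -68.65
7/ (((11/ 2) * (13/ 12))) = 168/ 143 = 1.17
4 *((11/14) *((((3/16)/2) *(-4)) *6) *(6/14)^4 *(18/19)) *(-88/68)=1587762/5428661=0.29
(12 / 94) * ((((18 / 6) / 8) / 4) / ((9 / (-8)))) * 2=-1 / 47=-0.02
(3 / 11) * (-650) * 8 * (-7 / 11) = 109200 / 121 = 902.48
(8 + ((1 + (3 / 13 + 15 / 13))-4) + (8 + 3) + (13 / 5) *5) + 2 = 421 / 13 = 32.38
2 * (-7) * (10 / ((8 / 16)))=-280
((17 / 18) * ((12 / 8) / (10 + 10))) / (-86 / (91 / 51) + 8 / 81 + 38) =-41769 / 5955200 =-0.01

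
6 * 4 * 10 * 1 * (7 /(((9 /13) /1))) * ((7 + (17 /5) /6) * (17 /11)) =2809352 /99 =28377.29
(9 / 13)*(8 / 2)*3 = 108 / 13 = 8.31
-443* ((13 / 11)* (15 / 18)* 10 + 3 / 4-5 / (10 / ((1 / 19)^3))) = -4250884025 / 905388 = -4695.10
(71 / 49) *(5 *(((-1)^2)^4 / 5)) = 71 / 49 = 1.45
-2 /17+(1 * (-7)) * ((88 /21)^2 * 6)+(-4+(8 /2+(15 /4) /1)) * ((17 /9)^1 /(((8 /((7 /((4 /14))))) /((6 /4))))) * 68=16850569 /11424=1475.01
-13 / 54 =-0.24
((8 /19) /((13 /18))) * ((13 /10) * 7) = 504 /95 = 5.31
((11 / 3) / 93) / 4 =11 / 1116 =0.01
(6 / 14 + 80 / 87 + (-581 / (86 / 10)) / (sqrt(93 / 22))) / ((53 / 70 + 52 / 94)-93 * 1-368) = -385870 / 131576973 + 9557450 * sqrt(2046) / 6048003621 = 0.07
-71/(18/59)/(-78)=4189/1404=2.98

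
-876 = -876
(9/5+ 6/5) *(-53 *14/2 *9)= -10017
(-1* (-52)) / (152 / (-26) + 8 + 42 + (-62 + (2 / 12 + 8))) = -4056 / 755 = -5.37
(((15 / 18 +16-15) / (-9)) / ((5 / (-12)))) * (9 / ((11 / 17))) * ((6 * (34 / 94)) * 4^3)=221952 / 235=944.48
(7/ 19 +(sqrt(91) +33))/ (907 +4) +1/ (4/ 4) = sqrt(91)/ 911 +17943/ 17309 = 1.05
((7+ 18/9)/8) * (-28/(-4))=63/8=7.88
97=97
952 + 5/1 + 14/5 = 4799/5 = 959.80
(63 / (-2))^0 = 1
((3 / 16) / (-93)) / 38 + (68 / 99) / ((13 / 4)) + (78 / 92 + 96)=54151188527 / 557919648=97.06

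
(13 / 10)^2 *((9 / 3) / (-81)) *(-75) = 4.69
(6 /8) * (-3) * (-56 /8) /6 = 21 /8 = 2.62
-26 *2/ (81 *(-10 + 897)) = -52/ 71847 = -0.00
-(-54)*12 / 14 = 324 / 7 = 46.29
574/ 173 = 3.32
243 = 243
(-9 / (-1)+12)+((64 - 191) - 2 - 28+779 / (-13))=-2547 / 13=-195.92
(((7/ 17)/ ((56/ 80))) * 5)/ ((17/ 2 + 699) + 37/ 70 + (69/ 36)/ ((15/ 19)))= 2520/ 608719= 0.00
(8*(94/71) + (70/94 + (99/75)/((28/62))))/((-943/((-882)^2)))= -925390662966/78669775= -11762.98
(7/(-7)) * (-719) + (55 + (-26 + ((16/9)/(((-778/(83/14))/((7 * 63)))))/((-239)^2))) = 16620609288/22220069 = 748.00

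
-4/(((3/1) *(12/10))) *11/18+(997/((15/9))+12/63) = 1694512/2835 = 597.71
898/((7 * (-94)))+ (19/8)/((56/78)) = 20459/10528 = 1.94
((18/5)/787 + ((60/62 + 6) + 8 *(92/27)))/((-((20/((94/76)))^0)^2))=-34.23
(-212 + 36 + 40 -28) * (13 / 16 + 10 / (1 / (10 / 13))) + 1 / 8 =-145045 / 104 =-1394.66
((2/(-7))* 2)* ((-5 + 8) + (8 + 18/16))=-97/14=-6.93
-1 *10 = -10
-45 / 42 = -15 / 14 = -1.07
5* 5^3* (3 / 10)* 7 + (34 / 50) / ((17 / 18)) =65661 / 50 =1313.22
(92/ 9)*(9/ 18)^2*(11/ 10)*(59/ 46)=649/ 180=3.61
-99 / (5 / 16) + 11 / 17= -26873 / 85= -316.15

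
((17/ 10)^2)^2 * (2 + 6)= 83521/ 1250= 66.82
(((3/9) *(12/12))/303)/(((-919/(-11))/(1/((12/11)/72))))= 242/278457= 0.00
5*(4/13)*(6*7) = 840/13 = 64.62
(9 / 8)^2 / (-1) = -1.27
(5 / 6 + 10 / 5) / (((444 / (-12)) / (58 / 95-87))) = 139519 / 21090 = 6.62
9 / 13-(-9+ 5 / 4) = 8.44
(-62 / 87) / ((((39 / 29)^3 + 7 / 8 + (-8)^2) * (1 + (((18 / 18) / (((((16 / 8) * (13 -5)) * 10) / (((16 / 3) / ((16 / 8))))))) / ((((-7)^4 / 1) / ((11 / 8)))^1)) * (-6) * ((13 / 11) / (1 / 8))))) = -10015435360 / 945417704013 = -0.01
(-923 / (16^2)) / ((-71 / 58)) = 377 / 128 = 2.95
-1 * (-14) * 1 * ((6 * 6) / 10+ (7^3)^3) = 2824752742 / 5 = 564950548.40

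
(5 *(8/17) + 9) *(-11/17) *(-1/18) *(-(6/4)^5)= -57321/18496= -3.10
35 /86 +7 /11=987 /946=1.04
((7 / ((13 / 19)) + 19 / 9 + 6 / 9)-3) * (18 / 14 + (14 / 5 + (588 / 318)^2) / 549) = 81979095157 / 6315067395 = 12.98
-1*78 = -78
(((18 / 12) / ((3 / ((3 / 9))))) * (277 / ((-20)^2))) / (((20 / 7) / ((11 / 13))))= 0.03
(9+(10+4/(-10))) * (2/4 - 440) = -81747/10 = -8174.70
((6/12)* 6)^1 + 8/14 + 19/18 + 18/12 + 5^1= 11.13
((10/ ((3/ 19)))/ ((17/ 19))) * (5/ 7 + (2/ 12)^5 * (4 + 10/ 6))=210749995/ 4164048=50.61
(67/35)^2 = 4489/1225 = 3.66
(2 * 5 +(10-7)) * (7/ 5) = 18.20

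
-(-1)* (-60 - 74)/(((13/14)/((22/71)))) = -41272/923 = -44.72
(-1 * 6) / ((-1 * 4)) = 3 / 2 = 1.50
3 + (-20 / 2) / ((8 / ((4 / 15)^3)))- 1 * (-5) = 5384 / 675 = 7.98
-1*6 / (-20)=3 / 10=0.30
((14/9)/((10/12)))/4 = 7/15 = 0.47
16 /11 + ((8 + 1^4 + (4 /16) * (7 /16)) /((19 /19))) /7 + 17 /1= 97357 /4928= 19.76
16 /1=16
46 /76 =23 /38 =0.61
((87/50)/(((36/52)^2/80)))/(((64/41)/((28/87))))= 48503/810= 59.88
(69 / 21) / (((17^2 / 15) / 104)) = 35880 / 2023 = 17.74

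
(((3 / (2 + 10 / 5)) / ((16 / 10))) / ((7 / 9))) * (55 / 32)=7425 / 7168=1.04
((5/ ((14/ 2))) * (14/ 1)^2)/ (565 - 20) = 0.26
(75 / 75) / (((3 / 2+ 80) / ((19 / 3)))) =0.08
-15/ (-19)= 15/ 19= 0.79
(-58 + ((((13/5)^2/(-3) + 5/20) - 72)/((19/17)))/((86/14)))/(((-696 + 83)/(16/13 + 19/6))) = 5782197617/11719211400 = 0.49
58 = 58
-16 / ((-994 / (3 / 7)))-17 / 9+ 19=535982 / 31311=17.12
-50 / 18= -25 / 9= -2.78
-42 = -42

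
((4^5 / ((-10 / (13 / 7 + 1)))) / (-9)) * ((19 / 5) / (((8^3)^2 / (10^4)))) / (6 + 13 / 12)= 475 / 714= 0.67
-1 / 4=-0.25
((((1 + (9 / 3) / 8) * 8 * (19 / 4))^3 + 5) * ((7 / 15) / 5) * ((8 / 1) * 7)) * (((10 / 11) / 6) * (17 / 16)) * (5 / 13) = 7604997617 / 164736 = 46164.76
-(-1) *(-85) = -85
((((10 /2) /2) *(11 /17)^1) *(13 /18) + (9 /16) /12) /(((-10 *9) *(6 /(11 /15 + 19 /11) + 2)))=-2415497 /794033280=-0.00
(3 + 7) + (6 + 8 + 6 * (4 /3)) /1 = 32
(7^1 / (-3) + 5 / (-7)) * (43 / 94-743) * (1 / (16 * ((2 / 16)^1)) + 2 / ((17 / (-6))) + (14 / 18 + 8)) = 2929324432 / 151011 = 19398.09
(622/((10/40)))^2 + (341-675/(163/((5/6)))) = 2018096985/326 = 6190481.55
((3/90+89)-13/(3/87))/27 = -8639/810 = -10.67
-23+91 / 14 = -33 / 2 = -16.50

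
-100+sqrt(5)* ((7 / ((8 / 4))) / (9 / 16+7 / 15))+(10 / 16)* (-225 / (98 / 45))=-129025 / 784+840* sqrt(5) / 247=-156.97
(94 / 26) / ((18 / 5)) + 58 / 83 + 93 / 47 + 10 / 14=28090225 / 6389838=4.40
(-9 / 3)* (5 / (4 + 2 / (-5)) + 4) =-97 / 6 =-16.17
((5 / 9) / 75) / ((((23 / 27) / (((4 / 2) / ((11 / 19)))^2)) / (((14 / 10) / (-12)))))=-2527 / 208725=-0.01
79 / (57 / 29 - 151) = -2291 / 4322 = -0.53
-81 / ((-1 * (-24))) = -27 / 8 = -3.38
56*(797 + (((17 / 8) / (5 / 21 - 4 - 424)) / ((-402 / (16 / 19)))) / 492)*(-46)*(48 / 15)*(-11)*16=1626378936335684608 / 1406549157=1156290150.43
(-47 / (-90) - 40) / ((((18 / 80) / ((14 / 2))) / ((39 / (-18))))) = 2661.09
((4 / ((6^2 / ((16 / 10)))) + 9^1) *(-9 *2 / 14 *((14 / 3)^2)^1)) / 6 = -5782 / 135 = -42.83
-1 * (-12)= 12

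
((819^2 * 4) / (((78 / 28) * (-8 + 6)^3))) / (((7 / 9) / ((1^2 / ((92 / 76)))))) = -2941029 / 23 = -127870.83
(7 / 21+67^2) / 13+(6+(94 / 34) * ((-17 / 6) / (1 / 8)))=866 / 3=288.67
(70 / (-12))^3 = -42875 / 216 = -198.50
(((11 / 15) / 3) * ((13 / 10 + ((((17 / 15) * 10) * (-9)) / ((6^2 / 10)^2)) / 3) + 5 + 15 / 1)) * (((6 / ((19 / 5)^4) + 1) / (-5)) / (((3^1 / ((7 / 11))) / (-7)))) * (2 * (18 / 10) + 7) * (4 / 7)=1504943757296 / 178132516875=8.45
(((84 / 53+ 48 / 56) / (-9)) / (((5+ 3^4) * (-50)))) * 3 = 151 / 797650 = 0.00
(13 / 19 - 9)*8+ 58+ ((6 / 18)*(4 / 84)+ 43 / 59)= -549562 / 70623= -7.78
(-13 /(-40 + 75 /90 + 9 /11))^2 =736164 /6405961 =0.11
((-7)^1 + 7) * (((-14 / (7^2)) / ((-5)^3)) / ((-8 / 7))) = 0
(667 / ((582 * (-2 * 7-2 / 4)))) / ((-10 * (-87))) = -23 / 253170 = -0.00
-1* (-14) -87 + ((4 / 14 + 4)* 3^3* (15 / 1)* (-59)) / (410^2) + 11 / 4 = -3335201 / 47068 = -70.86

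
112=112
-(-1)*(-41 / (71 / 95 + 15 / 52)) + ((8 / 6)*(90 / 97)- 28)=-32930112 / 496349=-66.34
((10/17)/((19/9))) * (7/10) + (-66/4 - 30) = -29913/646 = -46.30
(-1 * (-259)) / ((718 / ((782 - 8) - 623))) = 39109 / 718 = 54.47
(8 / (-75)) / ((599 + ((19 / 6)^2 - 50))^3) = -0.00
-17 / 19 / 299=-17 / 5681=-0.00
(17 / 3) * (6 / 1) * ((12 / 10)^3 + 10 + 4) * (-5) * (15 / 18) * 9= -100266 / 5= -20053.20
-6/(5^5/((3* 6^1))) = -108/3125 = -0.03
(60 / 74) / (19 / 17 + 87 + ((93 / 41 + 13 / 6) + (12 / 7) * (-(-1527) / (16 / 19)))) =1756440 / 6934440803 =0.00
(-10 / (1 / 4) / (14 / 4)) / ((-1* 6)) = 40 / 21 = 1.90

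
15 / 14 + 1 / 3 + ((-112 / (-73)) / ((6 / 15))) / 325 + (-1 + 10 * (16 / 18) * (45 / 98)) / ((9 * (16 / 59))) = 89700781 / 33480720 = 2.68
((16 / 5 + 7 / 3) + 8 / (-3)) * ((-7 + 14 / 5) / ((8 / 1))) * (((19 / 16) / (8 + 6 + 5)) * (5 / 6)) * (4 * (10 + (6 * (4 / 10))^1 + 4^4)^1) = -201971 / 2400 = -84.15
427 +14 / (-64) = 13657 / 32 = 426.78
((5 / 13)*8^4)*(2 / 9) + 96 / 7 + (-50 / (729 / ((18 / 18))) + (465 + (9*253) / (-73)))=3862281478 / 4842747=797.54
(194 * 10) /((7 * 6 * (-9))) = -970 /189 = -5.13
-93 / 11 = -8.45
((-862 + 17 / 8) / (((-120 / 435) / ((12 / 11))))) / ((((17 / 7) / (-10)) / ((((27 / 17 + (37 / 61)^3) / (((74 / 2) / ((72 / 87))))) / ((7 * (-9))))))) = 9.00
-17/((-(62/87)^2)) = 128673/3844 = 33.47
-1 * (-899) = 899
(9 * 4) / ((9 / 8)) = 32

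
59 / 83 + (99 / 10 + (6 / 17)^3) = 43448071 / 4077790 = 10.65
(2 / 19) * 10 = 20 / 19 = 1.05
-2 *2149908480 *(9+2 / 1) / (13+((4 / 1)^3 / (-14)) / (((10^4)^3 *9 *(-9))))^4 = -423820823181800625000000000000000000000000000000000000000000000 / 255925197059712172530027199514026087180397811034090909091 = -1656033.98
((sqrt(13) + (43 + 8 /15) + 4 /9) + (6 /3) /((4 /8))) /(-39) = -2159 /1755 - sqrt(13) /39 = -1.32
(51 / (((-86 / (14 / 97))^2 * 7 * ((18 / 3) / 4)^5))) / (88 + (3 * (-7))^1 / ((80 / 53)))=304640 / 8352189239967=0.00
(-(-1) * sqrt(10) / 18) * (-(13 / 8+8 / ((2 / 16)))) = -11.53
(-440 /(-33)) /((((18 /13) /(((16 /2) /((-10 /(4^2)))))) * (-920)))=416 /3105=0.13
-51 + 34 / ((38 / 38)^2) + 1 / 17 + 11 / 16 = -16.25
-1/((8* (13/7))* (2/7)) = -49/208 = -0.24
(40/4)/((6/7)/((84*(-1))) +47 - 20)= 196/529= 0.37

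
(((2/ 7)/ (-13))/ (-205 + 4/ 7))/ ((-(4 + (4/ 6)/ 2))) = -2/ 80613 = -0.00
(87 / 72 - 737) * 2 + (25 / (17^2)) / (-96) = -13609211 / 9248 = -1471.58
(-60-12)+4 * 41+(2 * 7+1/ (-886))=93915/ 886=106.00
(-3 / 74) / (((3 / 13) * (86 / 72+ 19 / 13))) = -3042 / 45991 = -0.07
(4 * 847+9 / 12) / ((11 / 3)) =40665 / 44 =924.20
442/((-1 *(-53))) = 442/53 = 8.34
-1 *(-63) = 63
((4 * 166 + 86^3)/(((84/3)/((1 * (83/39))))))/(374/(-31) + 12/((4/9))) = 19503340/6019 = 3240.30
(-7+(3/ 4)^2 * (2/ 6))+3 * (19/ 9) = -23/ 48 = -0.48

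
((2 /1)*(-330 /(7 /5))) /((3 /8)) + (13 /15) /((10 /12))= -219818 /175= -1256.10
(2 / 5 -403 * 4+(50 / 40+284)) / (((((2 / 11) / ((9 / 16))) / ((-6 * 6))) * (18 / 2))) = 2626173 / 160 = 16413.58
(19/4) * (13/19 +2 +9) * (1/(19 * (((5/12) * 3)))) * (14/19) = 3108/1805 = 1.72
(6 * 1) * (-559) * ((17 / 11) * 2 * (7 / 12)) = -66521 / 11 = -6047.36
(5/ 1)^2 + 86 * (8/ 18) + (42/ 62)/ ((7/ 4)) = 17747/ 279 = 63.61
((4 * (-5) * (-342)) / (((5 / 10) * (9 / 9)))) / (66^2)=380 / 121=3.14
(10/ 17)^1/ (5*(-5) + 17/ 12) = -120/ 4811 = -0.02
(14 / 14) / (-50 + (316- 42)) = 1 / 224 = 0.00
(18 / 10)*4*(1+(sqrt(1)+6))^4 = 147456 / 5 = 29491.20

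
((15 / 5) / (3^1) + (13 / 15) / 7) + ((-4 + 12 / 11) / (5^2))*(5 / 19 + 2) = 94414 / 109725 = 0.86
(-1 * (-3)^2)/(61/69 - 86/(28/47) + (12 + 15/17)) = 147798/2144561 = 0.07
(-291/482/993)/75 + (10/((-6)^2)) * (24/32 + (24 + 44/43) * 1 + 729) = 209.66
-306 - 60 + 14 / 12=-2189 / 6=-364.83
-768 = -768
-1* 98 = -98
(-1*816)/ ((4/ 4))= -816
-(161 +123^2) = -15290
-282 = -282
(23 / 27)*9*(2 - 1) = 23 / 3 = 7.67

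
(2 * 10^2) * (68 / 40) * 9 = 3060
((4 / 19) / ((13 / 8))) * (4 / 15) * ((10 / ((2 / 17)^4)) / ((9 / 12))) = 5345344 / 2223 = 2404.56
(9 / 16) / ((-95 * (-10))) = 9 / 15200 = 0.00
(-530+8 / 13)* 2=-13764 / 13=-1058.77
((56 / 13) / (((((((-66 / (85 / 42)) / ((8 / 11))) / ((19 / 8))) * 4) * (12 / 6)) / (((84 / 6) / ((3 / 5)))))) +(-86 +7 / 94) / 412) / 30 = -1437588367 / 49344506640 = -0.03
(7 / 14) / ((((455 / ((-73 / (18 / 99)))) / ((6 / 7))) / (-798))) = 137313 / 455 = 301.79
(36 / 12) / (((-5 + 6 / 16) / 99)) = -2376 / 37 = -64.22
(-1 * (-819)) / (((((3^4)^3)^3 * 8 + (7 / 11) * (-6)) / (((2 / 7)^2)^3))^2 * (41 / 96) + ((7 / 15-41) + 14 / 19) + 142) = 925473669120 / 2351362755908833235326203564763533021596495794584839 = 0.00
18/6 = 3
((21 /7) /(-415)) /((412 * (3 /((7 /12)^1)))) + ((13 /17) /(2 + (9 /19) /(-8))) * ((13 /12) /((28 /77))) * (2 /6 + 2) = 16909695761 /6173745840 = 2.74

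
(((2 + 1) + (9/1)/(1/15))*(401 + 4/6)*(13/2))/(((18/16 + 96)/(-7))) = -2882360/111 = -25967.21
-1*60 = -60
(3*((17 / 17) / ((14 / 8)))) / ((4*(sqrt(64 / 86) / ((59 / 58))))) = 177*sqrt(86) / 3248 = 0.51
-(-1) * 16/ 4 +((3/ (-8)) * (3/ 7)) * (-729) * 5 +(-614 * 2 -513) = -64467/ 56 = -1151.20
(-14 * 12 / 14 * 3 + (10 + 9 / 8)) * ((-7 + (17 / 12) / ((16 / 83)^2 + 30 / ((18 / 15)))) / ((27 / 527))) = 1507160401043 / 447070752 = 3371.19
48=48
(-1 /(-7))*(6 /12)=1 /14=0.07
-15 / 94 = -0.16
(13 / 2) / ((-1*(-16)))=13 / 32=0.41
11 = 11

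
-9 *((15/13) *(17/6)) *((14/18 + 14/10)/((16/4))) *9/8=-7497/416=-18.02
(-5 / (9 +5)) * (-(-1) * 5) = -25 / 14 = -1.79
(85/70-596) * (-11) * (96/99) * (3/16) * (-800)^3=-609060571428.57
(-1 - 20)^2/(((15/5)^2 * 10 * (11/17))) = 833/110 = 7.57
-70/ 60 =-7/ 6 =-1.17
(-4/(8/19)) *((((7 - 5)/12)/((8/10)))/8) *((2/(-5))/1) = 19/192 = 0.10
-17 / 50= -0.34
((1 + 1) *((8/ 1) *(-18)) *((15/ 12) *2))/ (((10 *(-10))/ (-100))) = -720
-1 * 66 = -66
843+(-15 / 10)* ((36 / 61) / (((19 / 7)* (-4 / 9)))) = 1955775 / 2318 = 843.73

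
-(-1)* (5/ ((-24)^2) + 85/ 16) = 5.32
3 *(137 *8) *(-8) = -26304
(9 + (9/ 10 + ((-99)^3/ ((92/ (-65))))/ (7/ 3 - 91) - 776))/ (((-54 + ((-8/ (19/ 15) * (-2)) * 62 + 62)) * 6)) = -1039781521/ 580836480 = -1.79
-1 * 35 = -35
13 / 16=0.81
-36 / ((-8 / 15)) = 135 / 2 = 67.50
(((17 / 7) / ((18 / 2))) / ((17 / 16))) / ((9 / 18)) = 0.51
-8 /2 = -4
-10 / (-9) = 10 / 9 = 1.11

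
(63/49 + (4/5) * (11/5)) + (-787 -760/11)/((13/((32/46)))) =-24614563/575575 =-42.77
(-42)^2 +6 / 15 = 8822 / 5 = 1764.40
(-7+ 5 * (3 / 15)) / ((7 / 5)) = -30 / 7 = -4.29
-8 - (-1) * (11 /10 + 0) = -69 /10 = -6.90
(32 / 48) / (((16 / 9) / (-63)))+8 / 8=-181 / 8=-22.62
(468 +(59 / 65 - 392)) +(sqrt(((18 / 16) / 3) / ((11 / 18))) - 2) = 3 * sqrt(33) / 22 +4869 / 65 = 75.69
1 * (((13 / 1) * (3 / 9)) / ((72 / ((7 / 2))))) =91 / 432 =0.21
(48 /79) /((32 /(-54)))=-81 /79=-1.03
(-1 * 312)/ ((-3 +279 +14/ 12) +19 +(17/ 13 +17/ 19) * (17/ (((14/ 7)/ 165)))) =-462384/ 5016679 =-0.09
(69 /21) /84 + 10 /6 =1003 /588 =1.71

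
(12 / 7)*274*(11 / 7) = 36168 / 49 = 738.12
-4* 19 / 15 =-76 / 15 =-5.07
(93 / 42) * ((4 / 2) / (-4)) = -31 / 28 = -1.11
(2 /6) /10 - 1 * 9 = -8.97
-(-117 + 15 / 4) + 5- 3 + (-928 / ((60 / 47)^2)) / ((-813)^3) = 55738475256313 / 483631017300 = 115.25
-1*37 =-37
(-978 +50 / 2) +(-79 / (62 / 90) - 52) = -34710 / 31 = -1119.68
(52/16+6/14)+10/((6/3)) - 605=-16697/28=-596.32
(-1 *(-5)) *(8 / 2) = 20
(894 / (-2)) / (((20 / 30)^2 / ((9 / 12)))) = -12069 / 16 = -754.31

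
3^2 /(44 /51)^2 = 12.09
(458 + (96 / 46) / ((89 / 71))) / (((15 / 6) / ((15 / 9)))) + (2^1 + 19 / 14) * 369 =132849515 / 85974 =1545.23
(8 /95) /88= 1 /1045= 0.00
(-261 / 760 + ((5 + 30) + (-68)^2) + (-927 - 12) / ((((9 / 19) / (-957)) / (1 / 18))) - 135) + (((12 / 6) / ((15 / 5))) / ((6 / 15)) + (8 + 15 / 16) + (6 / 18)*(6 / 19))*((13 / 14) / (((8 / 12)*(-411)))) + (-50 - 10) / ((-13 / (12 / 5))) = 74992761945911 / 682194240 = 109928.75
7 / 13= 0.54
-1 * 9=-9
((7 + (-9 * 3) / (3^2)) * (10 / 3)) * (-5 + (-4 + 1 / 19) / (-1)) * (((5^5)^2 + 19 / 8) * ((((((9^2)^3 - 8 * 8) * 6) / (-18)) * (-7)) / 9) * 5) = -48432811258023500 / 513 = -94410938124802.14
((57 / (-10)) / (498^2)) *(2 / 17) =-19 / 7026780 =-0.00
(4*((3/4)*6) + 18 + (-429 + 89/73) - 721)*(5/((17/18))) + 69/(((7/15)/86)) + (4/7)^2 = 415012196/60809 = 6824.85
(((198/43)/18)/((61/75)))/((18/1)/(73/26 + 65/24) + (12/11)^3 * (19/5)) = 3149645125/82080972432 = 0.04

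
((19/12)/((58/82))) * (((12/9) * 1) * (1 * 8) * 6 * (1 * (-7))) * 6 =-174496/29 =-6017.10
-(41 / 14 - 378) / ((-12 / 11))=-57761 / 168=-343.82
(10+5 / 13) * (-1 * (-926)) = 125010 / 13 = 9616.15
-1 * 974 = -974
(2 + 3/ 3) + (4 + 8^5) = 32775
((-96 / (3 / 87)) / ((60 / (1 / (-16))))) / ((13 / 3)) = 87 / 130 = 0.67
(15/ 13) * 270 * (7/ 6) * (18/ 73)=85050/ 949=89.62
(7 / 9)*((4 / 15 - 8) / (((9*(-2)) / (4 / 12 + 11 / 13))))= 18676 / 47385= 0.39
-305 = -305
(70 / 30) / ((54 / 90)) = 35 / 9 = 3.89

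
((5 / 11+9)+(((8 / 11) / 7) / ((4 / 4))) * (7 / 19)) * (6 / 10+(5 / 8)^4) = 7.14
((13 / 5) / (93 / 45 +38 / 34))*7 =663 / 116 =5.72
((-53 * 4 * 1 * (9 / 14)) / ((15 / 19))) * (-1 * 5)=6042 / 7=863.14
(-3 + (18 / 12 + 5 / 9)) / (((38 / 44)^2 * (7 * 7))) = -4114 / 159201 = -0.03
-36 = -36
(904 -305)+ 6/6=600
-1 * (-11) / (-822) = -11 / 822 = -0.01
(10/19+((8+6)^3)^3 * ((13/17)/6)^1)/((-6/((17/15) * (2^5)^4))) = -521557058073752.90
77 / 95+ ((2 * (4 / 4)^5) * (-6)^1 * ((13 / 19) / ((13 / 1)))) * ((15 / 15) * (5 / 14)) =389 / 665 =0.58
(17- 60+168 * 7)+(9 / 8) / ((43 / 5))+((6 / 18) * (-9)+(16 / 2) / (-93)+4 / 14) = 253130735 / 223944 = 1130.33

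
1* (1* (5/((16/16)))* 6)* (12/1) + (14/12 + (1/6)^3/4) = 312049/864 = 361.17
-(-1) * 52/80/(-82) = -13/1640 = -0.01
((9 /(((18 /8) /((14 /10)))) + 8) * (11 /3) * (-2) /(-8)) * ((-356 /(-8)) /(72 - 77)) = -16643 /150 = -110.95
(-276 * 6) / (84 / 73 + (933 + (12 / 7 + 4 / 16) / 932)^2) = -82324874999808 / 43274949643861561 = -0.00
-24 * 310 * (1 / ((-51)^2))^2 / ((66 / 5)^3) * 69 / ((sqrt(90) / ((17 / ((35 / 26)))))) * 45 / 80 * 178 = -20623525 * sqrt(10) / 14830912404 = -0.00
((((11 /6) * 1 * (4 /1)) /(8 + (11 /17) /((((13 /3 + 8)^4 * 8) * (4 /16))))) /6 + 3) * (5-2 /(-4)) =159112785205 /9175908294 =17.34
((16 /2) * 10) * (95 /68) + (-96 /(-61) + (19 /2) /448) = 105328375 /929152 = 113.36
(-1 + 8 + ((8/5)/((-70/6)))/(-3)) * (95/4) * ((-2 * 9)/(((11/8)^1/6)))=-5060232/385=-13143.46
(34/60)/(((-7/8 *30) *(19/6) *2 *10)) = -17/49875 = -0.00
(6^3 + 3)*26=5694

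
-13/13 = -1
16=16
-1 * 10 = -10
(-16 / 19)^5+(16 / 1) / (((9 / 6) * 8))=6758668 / 7428297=0.91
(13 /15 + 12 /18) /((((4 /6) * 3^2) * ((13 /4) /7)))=322 /585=0.55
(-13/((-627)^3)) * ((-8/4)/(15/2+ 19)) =-52/13064069799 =-0.00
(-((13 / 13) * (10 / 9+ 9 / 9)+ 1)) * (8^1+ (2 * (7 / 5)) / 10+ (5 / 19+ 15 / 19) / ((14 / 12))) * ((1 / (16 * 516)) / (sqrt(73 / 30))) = -10177 * sqrt(2190) / 214707600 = -0.00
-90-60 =-150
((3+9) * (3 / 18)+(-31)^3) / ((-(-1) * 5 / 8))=-238312 / 5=-47662.40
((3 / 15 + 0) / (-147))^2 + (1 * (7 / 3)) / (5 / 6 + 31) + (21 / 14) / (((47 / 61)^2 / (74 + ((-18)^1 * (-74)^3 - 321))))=8401211714784556663 / 455862383550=18429271.68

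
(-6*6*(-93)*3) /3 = 3348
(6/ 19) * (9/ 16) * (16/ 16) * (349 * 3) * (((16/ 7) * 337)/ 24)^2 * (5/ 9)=198177905/ 1862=106432.82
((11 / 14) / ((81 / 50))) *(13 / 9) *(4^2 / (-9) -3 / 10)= -133705 / 91854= -1.46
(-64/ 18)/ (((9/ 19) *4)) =-1.88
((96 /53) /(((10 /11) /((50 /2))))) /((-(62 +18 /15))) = -3300 /4187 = -0.79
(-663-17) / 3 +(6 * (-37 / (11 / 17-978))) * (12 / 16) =-22579417 / 99690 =-226.50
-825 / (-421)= 825 / 421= 1.96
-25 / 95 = -0.26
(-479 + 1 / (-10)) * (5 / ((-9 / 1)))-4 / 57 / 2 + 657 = 923.13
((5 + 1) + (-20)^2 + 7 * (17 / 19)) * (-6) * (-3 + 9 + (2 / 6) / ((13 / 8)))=-3791172 / 247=-15348.87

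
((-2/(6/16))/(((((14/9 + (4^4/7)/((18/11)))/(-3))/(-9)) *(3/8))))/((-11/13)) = 52416/2761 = 18.98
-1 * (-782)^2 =-611524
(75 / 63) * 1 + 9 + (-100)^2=210214 / 21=10010.19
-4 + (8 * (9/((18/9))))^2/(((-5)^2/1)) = 1196/25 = 47.84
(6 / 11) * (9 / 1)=54 / 11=4.91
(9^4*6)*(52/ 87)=682344/ 29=23529.10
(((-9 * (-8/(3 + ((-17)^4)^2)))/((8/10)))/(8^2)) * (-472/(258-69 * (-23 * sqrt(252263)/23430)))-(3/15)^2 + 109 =7022475 * sqrt(252263)/71267962051556762216 + 48533482156942974697221/445424762822229763850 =108.96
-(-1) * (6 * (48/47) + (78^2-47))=284027/47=6043.13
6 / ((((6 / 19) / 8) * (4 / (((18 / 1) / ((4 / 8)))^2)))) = 49248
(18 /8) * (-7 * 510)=-16065 /2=-8032.50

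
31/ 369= 0.08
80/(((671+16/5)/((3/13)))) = 0.03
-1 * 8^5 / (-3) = 32768 / 3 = 10922.67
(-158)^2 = 24964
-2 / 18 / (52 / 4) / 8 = -0.00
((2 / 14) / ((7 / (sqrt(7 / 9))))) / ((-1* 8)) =-sqrt(7) / 1176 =-0.00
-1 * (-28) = 28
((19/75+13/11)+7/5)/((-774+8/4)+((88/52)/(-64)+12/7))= -6811168/1850597925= -0.00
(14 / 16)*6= 21 / 4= 5.25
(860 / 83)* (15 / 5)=2580 / 83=31.08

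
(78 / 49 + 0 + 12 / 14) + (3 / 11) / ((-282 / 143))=10643 / 4606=2.31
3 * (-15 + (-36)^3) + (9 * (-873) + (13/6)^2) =-5323151/36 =-147865.31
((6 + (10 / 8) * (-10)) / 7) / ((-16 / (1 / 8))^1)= 13 / 1792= 0.01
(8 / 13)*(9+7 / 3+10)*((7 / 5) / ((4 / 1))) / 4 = 224 / 195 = 1.15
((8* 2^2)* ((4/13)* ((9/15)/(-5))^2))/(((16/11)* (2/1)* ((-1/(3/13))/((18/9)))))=-2376/105625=-0.02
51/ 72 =17/ 24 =0.71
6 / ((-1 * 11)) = -6 / 11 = -0.55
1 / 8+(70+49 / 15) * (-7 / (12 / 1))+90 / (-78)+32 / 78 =-202913 / 4680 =-43.36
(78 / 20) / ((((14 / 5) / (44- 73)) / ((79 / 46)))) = -89349 / 1288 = -69.37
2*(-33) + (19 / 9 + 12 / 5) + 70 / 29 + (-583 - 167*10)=-3017258 / 1305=-2312.08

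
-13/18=-0.72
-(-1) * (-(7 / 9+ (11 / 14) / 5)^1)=-589 / 630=-0.93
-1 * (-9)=9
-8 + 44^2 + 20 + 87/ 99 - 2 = 64247/ 33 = 1946.88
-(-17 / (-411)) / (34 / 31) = -31 / 822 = -0.04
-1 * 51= -51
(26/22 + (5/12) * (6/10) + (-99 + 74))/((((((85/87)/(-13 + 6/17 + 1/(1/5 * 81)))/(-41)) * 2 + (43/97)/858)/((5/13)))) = -3109010344395/1476031138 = -2106.33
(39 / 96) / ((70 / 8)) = 13 / 280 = 0.05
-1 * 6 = -6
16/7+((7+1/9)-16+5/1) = -101/63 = -1.60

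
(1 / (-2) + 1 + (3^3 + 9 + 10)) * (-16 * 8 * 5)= -29760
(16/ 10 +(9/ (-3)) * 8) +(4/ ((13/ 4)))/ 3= -4288/ 195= -21.99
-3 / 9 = -1 / 3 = -0.33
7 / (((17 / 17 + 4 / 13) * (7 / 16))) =208 / 17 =12.24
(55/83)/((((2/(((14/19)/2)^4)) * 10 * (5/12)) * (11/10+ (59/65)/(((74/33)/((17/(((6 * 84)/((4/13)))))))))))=3783390156/2851580777447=0.00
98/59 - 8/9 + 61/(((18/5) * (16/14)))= 15.60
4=4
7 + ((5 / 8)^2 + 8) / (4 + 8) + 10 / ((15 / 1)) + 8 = 12569 / 768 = 16.37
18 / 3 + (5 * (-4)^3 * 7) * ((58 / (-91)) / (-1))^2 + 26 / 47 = -50230196 / 55601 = -903.40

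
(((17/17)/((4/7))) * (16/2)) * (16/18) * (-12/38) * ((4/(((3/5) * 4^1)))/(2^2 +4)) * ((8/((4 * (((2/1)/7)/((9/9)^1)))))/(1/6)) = -1960/57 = -34.39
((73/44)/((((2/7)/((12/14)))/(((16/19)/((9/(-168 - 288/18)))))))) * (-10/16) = 33580/627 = 53.56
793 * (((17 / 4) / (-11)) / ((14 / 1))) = -13481 / 616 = -21.88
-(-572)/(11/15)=780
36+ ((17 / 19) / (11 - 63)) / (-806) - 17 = 15130249 / 796328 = 19.00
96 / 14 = 48 / 7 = 6.86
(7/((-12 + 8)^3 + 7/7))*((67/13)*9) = -67/13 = -5.15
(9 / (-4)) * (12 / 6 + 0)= -9 / 2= -4.50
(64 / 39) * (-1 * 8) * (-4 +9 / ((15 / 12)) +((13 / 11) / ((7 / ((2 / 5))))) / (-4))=-209152 / 5005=-41.79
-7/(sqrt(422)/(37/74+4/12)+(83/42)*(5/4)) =12201000/424473383 - 5927040*sqrt(422)/424473383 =-0.26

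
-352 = -352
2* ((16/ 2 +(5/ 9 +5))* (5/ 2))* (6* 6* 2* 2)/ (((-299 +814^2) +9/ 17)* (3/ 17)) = 1410320/ 16888587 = 0.08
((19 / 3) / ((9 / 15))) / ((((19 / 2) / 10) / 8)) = 800 / 9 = 88.89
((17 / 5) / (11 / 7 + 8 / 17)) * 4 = 8092 / 1215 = 6.66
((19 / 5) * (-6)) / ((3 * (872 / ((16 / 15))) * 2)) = -38 / 8175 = -0.00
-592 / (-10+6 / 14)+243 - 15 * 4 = 16405 / 67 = 244.85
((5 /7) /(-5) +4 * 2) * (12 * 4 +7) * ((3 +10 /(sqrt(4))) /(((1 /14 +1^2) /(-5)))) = -48400 /3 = -16133.33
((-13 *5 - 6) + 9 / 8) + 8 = -495 / 8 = -61.88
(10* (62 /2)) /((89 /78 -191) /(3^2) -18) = -43524 /5489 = -7.93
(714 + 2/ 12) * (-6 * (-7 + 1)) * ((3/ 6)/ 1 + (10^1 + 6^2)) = 1195515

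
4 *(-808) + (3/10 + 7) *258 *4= 21508/5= 4301.60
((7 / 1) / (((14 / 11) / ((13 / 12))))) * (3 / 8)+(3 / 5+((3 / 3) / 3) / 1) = 3041 / 960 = 3.17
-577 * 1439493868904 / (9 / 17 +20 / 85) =-1086153489236872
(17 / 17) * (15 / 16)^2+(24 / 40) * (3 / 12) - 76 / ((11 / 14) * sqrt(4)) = -666473 / 14080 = -47.33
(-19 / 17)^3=-6859 / 4913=-1.40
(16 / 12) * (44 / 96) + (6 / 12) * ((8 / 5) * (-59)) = -4193 / 90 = -46.59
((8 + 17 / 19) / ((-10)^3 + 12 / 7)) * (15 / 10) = -3549 / 265544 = -0.01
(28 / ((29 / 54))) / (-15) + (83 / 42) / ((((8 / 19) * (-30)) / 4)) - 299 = -303.10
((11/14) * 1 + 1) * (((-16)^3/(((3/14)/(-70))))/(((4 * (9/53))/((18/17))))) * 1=189952000/51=3724549.02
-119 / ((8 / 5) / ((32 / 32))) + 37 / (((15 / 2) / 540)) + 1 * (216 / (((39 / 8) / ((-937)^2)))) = 4045950473 / 104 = 38903369.93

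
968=968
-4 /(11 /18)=-6.55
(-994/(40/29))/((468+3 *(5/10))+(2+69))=-14413/10810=-1.33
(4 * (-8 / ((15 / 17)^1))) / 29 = -544 / 435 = -1.25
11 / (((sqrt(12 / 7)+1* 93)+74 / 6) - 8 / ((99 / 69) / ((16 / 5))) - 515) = -0.03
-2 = -2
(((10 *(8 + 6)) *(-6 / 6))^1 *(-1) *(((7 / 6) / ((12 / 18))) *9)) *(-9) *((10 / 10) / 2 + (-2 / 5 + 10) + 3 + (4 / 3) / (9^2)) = -260296.17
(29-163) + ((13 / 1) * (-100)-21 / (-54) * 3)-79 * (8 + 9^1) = -16655 / 6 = -2775.83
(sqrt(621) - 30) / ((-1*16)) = 15 / 8 - 3*sqrt(69) / 16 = 0.32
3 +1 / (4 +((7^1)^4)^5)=239376798892836016 / 79792266297612005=3.00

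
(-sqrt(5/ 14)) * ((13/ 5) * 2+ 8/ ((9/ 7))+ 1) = -559 * sqrt(70)/ 630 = -7.42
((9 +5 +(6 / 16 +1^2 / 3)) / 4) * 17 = 6001 / 96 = 62.51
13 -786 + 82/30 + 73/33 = -42243/55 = -768.05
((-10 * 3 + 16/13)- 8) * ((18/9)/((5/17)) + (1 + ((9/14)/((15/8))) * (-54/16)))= -22227/91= -244.25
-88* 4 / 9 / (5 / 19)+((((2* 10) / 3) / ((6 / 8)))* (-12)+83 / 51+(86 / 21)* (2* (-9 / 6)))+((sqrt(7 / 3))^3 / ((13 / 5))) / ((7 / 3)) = -1424147 / 5355+5* sqrt(21) / 39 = -265.36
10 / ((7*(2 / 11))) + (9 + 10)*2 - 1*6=279 / 7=39.86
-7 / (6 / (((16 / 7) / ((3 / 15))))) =-40 / 3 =-13.33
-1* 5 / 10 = -1 / 2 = -0.50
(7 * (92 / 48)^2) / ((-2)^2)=3703 / 576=6.43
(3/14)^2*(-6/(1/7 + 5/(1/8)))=-0.01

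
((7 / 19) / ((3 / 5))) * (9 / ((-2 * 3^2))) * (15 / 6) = -175 / 228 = -0.77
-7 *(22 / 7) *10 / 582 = -110 / 291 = -0.38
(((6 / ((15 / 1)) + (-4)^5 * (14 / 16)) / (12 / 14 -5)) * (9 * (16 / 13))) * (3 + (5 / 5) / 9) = 14043008 / 1885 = 7449.87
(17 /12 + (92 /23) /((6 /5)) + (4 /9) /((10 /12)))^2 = 100489 /3600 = 27.91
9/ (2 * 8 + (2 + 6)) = 3/ 8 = 0.38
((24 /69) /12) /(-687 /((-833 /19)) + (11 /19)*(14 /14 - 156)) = -15827 /40442901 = -0.00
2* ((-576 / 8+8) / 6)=-64 / 3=-21.33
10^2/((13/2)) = 200/13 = 15.38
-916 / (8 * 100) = -229 / 200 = -1.14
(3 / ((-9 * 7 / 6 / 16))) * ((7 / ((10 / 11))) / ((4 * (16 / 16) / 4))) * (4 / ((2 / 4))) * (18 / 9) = -2816 / 5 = -563.20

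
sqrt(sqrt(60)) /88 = 15^(1 /4) * sqrt(2) /88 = 0.03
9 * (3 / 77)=27 / 77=0.35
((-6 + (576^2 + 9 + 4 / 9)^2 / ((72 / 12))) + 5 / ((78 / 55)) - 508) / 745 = 57957950860358 / 2353455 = 24626751.25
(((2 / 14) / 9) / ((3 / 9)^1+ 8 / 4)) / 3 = 1 / 441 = 0.00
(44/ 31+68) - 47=695/ 31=22.42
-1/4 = -0.25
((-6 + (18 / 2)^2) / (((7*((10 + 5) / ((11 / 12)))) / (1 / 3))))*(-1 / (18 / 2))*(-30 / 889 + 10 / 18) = -229625 / 18146268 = -0.01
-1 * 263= -263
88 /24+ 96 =299 /3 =99.67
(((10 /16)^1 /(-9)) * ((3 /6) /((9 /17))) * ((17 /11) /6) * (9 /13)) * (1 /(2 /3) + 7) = -24565 /247104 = -0.10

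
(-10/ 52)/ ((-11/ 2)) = 0.03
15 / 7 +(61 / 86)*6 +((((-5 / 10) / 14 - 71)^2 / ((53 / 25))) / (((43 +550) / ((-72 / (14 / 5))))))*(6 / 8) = -526674772989 / 7416741136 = -71.01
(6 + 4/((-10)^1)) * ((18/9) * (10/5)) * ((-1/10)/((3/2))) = -112/75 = -1.49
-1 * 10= -10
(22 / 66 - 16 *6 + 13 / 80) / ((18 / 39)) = -297973 / 1440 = -206.93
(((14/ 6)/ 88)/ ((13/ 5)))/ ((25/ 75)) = 35/ 1144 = 0.03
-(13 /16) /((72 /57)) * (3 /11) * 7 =-1729 /1408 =-1.23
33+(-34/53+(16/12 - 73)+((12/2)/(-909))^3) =-57954431674/1474360731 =-39.31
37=37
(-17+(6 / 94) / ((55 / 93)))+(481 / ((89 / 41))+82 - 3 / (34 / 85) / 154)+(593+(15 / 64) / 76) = 6890494337753 / 7833253120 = 879.65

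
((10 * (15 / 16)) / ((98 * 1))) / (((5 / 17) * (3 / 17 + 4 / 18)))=39015 / 47824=0.82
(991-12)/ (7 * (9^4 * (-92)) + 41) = -89/ 384113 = -0.00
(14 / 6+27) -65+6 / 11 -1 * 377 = -13600 / 33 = -412.12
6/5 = 1.20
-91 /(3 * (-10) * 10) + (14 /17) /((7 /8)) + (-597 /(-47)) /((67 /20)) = 80880703 /16059900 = 5.04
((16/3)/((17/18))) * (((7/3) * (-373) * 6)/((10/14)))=-3509184/85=-41284.52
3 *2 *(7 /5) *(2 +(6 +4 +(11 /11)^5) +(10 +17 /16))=1617 /8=202.12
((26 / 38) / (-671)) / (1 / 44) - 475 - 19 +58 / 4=-1111585 / 2318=-479.54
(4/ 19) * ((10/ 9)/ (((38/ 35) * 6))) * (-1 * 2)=-700/ 9747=-0.07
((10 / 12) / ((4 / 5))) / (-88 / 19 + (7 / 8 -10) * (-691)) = 475 / 2873139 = 0.00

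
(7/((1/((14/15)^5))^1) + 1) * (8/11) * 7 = 253352008/8353125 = 30.33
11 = 11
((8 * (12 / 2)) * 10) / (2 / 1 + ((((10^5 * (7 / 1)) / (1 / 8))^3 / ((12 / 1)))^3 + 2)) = 3240 / 21156911906816000000000000000000000000000000000000000000027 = 0.00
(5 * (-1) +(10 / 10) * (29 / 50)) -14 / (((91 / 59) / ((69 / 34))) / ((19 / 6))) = -62.75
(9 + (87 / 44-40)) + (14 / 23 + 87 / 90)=-416651 / 15180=-27.45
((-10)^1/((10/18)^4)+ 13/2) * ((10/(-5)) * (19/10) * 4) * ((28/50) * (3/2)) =19645962/15625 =1257.34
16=16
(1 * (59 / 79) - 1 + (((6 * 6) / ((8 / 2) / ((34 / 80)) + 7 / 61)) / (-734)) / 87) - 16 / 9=-50609918770 / 24918700689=-2.03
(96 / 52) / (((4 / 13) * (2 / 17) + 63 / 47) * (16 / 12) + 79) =57528 / 2518915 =0.02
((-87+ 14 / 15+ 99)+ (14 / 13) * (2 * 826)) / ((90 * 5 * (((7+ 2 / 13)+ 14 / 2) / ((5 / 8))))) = 174721 / 993600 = 0.18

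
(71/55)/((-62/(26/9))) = -923/15345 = -0.06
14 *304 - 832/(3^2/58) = -9952/9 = -1105.78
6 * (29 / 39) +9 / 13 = 67 / 13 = 5.15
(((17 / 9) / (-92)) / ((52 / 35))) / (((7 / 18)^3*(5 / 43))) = -59211 / 29302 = -2.02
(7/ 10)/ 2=0.35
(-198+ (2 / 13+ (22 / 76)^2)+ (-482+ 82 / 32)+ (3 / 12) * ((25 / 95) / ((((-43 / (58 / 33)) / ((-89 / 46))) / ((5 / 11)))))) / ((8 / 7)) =-127787047453667 / 215656940928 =-592.55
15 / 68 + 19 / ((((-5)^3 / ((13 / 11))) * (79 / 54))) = 722391 / 7386500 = 0.10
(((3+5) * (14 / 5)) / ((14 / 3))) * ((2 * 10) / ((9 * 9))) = 32 / 27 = 1.19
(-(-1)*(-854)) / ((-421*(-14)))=-61 / 421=-0.14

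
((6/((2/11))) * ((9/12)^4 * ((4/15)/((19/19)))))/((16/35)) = 6237/1024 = 6.09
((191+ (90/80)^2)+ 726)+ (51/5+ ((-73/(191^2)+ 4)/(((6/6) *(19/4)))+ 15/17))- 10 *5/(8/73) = 1787072984527/3770676160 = 473.94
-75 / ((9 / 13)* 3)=-325 / 9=-36.11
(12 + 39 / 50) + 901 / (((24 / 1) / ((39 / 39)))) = 30193 / 600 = 50.32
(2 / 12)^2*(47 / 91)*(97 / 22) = 4559 / 72072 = 0.06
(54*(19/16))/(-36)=-57/32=-1.78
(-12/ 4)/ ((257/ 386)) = -1158/ 257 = -4.51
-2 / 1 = -2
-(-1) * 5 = 5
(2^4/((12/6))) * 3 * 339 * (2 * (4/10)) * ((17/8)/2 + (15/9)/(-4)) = 21018/5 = 4203.60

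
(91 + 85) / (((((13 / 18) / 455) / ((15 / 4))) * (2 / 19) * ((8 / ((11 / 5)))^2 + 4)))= 119490525 / 521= 229348.42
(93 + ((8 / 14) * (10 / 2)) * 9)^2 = 690561 / 49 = 14093.08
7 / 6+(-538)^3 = -934325225 / 6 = -155720870.83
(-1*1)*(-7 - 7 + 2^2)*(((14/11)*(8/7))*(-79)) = -12640/11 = -1149.09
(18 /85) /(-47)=-0.00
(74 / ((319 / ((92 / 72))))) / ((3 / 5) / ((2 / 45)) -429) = -0.00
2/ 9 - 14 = -124/ 9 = -13.78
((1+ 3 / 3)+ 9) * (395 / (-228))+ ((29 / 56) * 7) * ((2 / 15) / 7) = -12627 / 665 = -18.99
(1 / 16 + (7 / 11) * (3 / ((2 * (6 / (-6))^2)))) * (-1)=-179 / 176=-1.02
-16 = -16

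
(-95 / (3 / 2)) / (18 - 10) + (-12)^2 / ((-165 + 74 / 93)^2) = -22139381423 / 2798441292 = -7.91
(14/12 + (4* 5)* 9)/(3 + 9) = 1087/72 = 15.10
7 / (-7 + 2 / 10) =-35 / 34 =-1.03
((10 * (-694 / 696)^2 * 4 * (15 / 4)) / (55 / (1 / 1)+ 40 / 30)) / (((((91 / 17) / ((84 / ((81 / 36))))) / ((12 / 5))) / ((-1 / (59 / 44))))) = -3602637280 / 109012943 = -33.05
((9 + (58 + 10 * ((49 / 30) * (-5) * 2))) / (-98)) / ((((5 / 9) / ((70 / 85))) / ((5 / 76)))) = 51 / 532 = 0.10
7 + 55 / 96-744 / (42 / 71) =-840095 / 672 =-1250.14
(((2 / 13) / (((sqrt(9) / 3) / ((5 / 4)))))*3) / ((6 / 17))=85 / 52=1.63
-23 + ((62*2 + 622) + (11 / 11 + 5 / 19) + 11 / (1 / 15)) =16896 / 19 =889.26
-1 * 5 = -5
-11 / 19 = -0.58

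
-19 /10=-1.90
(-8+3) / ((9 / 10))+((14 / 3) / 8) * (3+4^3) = 1207 / 36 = 33.53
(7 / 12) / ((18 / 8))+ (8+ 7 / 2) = 11.76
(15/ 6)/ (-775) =-1/ 310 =-0.00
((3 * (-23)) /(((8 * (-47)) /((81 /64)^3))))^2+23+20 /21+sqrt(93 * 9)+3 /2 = 5221057282635766253 /204020979603603456+3 * sqrt(93) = 54.52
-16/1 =-16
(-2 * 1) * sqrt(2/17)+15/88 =15/88-2 * sqrt(34)/17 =-0.52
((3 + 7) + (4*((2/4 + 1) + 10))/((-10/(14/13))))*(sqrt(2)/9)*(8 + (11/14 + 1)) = 22468*sqrt(2)/4095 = 7.76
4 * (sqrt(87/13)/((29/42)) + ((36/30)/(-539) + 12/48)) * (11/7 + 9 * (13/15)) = 876088/94325 + 7872 * sqrt(1131)/1885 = 149.73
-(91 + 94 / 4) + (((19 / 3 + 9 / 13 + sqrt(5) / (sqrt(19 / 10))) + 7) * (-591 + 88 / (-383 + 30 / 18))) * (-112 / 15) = 286944 * sqrt(38) / 247 + 104445407 / 1690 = 68963.32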